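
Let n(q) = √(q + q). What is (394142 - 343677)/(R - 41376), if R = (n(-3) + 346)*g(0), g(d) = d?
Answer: -50465/41376 ≈ -1.2197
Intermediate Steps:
n(q) = √2*√q (n(q) = √(2*q) = √2*√q)
R = 0 (R = (√2*√(-3) + 346)*0 = (√2*(I*√3) + 346)*0 = (I*√6 + 346)*0 = (346 + I*√6)*0 = 0)
(394142 - 343677)/(R - 41376) = (394142 - 343677)/(0 - 41376) = 50465/(-41376) = 50465*(-1/41376) = -50465/41376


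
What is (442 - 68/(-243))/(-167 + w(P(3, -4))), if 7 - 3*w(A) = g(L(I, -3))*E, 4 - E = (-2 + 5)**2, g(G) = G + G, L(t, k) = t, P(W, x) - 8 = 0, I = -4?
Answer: -53737/21627 ≈ -2.4847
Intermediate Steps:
P(W, x) = 8 (P(W, x) = 8 + 0 = 8)
g(G) = 2*G
E = -5 (E = 4 - (-2 + 5)**2 = 4 - 1*3**2 = 4 - 1*9 = 4 - 9 = -5)
w(A) = -11 (w(A) = 7/3 - 2*(-4)*(-5)/3 = 7/3 - (-8)*(-5)/3 = 7/3 - 1/3*40 = 7/3 - 40/3 = -11)
(442 - 68/(-243))/(-167 + w(P(3, -4))) = (442 - 68/(-243))/(-167 - 11) = (442 - 68*(-1/243))/(-178) = (442 + 68/243)*(-1/178) = (107474/243)*(-1/178) = -53737/21627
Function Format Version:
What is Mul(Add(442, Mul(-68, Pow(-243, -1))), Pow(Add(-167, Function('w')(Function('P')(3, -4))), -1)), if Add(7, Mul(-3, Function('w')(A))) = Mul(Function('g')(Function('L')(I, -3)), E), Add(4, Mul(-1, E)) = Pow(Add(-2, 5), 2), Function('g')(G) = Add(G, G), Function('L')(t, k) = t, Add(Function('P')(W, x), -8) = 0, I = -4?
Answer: Rational(-53737, 21627) ≈ -2.4847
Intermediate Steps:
Function('P')(W, x) = 8 (Function('P')(W, x) = Add(8, 0) = 8)
Function('g')(G) = Mul(2, G)
E = -5 (E = Add(4, Mul(-1, Pow(Add(-2, 5), 2))) = Add(4, Mul(-1, Pow(3, 2))) = Add(4, Mul(-1, 9)) = Add(4, -9) = -5)
Function('w')(A) = -11 (Function('w')(A) = Add(Rational(7, 3), Mul(Rational(-1, 3), Mul(Mul(2, -4), -5))) = Add(Rational(7, 3), Mul(Rational(-1, 3), Mul(-8, -5))) = Add(Rational(7, 3), Mul(Rational(-1, 3), 40)) = Add(Rational(7, 3), Rational(-40, 3)) = -11)
Mul(Add(442, Mul(-68, Pow(-243, -1))), Pow(Add(-167, Function('w')(Function('P')(3, -4))), -1)) = Mul(Add(442, Mul(-68, Pow(-243, -1))), Pow(Add(-167, -11), -1)) = Mul(Add(442, Mul(-68, Rational(-1, 243))), Pow(-178, -1)) = Mul(Add(442, Rational(68, 243)), Rational(-1, 178)) = Mul(Rational(107474, 243), Rational(-1, 178)) = Rational(-53737, 21627)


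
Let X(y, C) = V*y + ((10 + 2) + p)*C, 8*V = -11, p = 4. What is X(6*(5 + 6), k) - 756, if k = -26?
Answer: -5051/4 ≈ -1262.8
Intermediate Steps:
V = -11/8 (V = (⅛)*(-11) = -11/8 ≈ -1.3750)
X(y, C) = 16*C - 11*y/8 (X(y, C) = -11*y/8 + ((10 + 2) + 4)*C = -11*y/8 + (12 + 4)*C = -11*y/8 + 16*C = 16*C - 11*y/8)
X(6*(5 + 6), k) - 756 = (16*(-26) - 33*(5 + 6)/4) - 756 = (-416 - 33*11/4) - 756 = (-416 - 11/8*66) - 756 = (-416 - 363/4) - 756 = -2027/4 - 756 = -5051/4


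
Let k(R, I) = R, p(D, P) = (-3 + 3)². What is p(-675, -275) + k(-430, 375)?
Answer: -430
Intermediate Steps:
p(D, P) = 0 (p(D, P) = 0² = 0)
p(-675, -275) + k(-430, 375) = 0 - 430 = -430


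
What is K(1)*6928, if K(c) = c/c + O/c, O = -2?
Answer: -6928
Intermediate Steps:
K(c) = 1 - 2/c (K(c) = c/c - 2/c = 1 - 2/c)
K(1)*6928 = ((-2 + 1)/1)*6928 = (1*(-1))*6928 = -1*6928 = -6928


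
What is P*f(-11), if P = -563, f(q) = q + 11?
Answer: 0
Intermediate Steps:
f(q) = 11 + q
P*f(-11) = -563*(11 - 11) = -563*0 = 0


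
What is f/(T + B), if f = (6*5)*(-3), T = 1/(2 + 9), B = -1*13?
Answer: 495/71 ≈ 6.9718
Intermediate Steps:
B = -13
T = 1/11 ≈ 0.090909
f = -90 (f = 30*(-3) = -90)
f/(T + B) = -90/(1/11 - 13) = -90/(-142/11) = -90*(-11/142) = 495/71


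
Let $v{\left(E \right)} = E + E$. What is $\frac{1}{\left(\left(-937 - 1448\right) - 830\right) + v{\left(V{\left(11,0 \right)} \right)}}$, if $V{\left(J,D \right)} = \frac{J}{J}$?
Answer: $- \frac{1}{3213} \approx -0.00031124$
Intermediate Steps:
$V{\left(J,D \right)} = 1$
$v{\left(E \right)} = 2 E$
$\frac{1}{\left(\left(-937 - 1448\right) - 830\right) + v{\left(V{\left(11,0 \right)} \right)}} = \frac{1}{\left(\left(-937 - 1448\right) - 830\right) + 2 \cdot 1} = \frac{1}{\left(-2385 - 830\right) + 2} = \frac{1}{-3215 + 2} = \frac{1}{-3213} = - \frac{1}{3213}$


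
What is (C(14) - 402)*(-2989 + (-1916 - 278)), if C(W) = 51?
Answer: 1819233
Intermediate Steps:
(C(14) - 402)*(-2989 + (-1916 - 278)) = (51 - 402)*(-2989 + (-1916 - 278)) = -351*(-2989 - 2194) = -351*(-5183) = 1819233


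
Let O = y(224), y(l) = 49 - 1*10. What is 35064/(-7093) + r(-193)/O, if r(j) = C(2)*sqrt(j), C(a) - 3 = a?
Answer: -35064/7093 + 5*I*sqrt(193)/39 ≈ -4.9435 + 1.7811*I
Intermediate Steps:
C(a) = 3 + a
y(l) = 39 (y(l) = 49 - 10 = 39)
O = 39
r(j) = 5*sqrt(j) (r(j) = (3 + 2)*sqrt(j) = 5*sqrt(j))
35064/(-7093) + r(-193)/O = 35064/(-7093) + (5*sqrt(-193))/39 = 35064*(-1/7093) + (5*(I*sqrt(193)))*(1/39) = -35064/7093 + (5*I*sqrt(193))*(1/39) = -35064/7093 + 5*I*sqrt(193)/39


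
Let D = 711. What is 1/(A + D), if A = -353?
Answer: 1/358 ≈ 0.0027933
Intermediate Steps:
1/(A + D) = 1/(-353 + 711) = 1/358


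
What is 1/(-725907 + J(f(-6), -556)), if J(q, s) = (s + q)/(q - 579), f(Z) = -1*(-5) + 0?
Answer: -574/416670067 ≈ -1.3776e-6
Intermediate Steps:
f(Z) = 5 (f(Z) = 5 + 0 = 5)
J(q, s) = (q + s)/(-579 + q)
1/(-725907 + J(f(-6), -556)) = 1/(-725907 + (5 - 556)/(-579 + 5)) = 1/(-725907 - 551/(-574)) = 1/(-725907 - 1/574*(-551)) = 1/(-725907 + 551/574) = 1/(-416670067/574) = -574/416670067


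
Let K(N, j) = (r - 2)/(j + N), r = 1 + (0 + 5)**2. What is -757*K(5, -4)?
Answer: -18168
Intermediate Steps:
r = 26 (r = 1 + 5**2 = 1 + 25 = 26)
K(N, j) = 24/(N + j) (K(N, j) = (26 - 2)/(j + N) = 24/(N + j))
-757*K(5, -4) = -18168/(5 - 4) = -18168/1 = -18168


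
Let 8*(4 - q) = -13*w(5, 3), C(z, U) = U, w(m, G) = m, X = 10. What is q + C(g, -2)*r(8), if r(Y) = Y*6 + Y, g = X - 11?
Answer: -799/8 ≈ -99.875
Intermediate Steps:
g = -1 (g = 10 - 11 = -1)
r(Y) = 7*Y (r(Y) = 6*Y + Y = 7*Y)
q = 97/8 (q = 4 - (-13)*5/8 = 4 - ⅛*(-65) = 4 + 65/8 = 97/8 ≈ 12.125)
q + C(g, -2)*r(8) = 97/8 - 14*8 = 97/8 - 2*56 = 97/8 - 112 = -799/8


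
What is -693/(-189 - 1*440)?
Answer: 693/629 ≈ 1.1017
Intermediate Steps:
-693/(-189 - 1*440) = -693/(-189 - 440) = -693/(-629) = -693*(-1/629) = 693/629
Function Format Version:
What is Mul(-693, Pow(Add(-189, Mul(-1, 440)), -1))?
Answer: Rational(693, 629) ≈ 1.1017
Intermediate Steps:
Mul(-693, Pow(Add(-189, Mul(-1, 440)), -1)) = Mul(-693, Pow(Add(-189, -440), -1)) = Mul(-693, Pow(-629, -1)) = Mul(-693, Rational(-1, 629)) = Rational(693, 629)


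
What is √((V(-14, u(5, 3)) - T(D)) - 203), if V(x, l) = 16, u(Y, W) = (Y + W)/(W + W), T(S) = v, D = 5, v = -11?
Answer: 4*I*√11 ≈ 13.266*I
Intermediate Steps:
T(S) = -11
u(Y, W) = (W + Y)/(2*W) (u(Y, W) = (W + Y)/((2*W)) = (W + Y)*(1/(2*W)) = (W + Y)/(2*W))
√((V(-14, u(5, 3)) - T(D)) - 203) = √((16 - 1*(-11)) - 203) = √((16 + 11) - 203) = √(27 - 203) = √(-176) = 4*I*√11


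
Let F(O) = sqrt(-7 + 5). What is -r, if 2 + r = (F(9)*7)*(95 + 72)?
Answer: 2 - 1169*I*sqrt(2) ≈ 2.0 - 1653.2*I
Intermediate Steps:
F(O) = I*sqrt(2) (F(O) = sqrt(-2) = I*sqrt(2))
r = -2 + 1169*I*sqrt(2) (r = -2 + ((I*sqrt(2))*7)*(95 + 72) = -2 + (7*I*sqrt(2))*167 = -2 + 1169*I*sqrt(2) ≈ -2.0 + 1653.2*I)
-r = -(-2 + 1169*I*sqrt(2)) = 2 - 1169*I*sqrt(2)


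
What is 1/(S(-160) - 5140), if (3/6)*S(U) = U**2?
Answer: 1/46060 ≈ 2.1711e-5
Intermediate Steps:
S(U) = 2*U**2
1/(S(-160) - 5140) = 1/(2*(-160)**2 - 5140) = 1/(2*25600 - 5140) = 1/(51200 - 5140) = 1/46060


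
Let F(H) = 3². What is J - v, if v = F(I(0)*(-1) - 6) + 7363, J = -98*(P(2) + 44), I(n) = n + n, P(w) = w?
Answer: -11880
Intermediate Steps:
I(n) = 2*n
J = -4508 (J = -98*(2 + 44) = -98*46 = -4508)
F(H) = 9
v = 7372 (v = 9 + 7363 = 7372)
J - v = -4508 - 1*7372 = -4508 - 7372 = -11880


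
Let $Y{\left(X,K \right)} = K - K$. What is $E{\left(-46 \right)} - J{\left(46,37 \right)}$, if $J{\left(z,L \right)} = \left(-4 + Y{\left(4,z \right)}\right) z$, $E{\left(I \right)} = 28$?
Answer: $212$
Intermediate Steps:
$Y{\left(X,K \right)} = 0$
$J{\left(z,L \right)} = - 4 z$ ($J{\left(z,L \right)} = \left(-4 + 0\right) z = - 4 z$)
$E{\left(-46 \right)} - J{\left(46,37 \right)} = 28 - \left(-4\right) 46 = 28 - -184 = 28 + 184 = 212$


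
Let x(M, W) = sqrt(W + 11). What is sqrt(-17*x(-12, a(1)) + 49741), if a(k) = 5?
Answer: sqrt(49673) ≈ 222.87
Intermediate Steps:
x(M, W) = sqrt(11 + W)
sqrt(-17*x(-12, a(1)) + 49741) = sqrt(-17*sqrt(11 + 5) + 49741) = sqrt(-17*sqrt(16) + 49741) = sqrt(-17*4 + 49741) = sqrt(-68 + 49741) = sqrt(49673)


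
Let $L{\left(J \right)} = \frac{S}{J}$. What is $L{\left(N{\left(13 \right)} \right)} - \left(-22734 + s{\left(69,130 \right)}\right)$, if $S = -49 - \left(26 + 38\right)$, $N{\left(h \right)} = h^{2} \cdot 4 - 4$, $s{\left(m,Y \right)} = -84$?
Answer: $\frac{15333583}{672} \approx 22818.0$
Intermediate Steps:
$N{\left(h \right)} = -4 + 4 h^{2}$ ($N{\left(h \right)} = 4 h^{2} - 4 = -4 + 4 h^{2}$)
$S = -113$ ($S = -49 - 64 = -113$)
$L{\left(J \right)} = - \frac{113}{J}$
$L{\left(N{\left(13 \right)} \right)} - \left(-22734 + s{\left(69,130 \right)}\right) = - \frac{113}{-4 + 4 \cdot 13^{2}} - \left(-22734 - 84\right) = - \frac{113}{-4 + 4 \cdot 169} - -22818 = - \frac{113}{-4 + 676} + 22818 = - \frac{113}{672} + 22818 = \frac{15333583}{672}$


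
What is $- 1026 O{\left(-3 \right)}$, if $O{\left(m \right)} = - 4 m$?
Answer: $-12312$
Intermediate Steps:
$- 1026 O{\left(-3 \right)} = - 1026 \left(\left(-4\right) \left(-3\right)\right) = \left(-1026\right) 12 = -12312$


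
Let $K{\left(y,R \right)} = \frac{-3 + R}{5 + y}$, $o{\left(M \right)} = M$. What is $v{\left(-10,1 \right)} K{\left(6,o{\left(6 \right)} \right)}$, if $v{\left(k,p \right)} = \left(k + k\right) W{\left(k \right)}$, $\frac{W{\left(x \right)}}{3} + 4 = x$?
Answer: $\frac{2520}{11} \approx 229.09$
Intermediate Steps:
$W{\left(x \right)} = -12 + 3 x$
$v{\left(k,p \right)} = 2 k \left(-12 + 3 k\right)$ ($v{\left(k,p \right)} = \left(k + k\right) \left(-12 + 3 k\right) = 2 k \left(-12 + 3 k\right)$)
$K{\left(y,R \right)} = \frac{-3 + R}{5 + y}$
$v{\left(-10,1 \right)} K{\left(6,o{\left(6 \right)} \right)} = 6 \left(-10\right) \left(-4 - 10\right) \frac{-3 + 6}{5 + 6} = 6 \left(-10\right) \left(-14\right) \frac{1}{11} \cdot 3 = 840 \cdot \frac{1}{11} \cdot 3 = 840 \cdot \frac{3}{11} = \frac{2520}{11}$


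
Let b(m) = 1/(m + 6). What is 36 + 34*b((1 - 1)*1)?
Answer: 125/3 ≈ 41.667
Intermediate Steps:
b(m) = 1/(6 + m)
36 + 34*b((1 - 1)*1) = 36 + 34/(6 + (1 - 1)*1) = 36 + 34/(6 + 0*1) = 36 + 34/(6 + 0) = 36 + 34/6 = 36 + 34*(⅙) = 36 + 17/3 = 125/3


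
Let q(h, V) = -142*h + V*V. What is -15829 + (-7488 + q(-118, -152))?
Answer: 16543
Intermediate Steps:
q(h, V) = V² - 142*h (q(h, V) = -142*h + V² = V² - 142*h)
-15829 + (-7488 + q(-118, -152)) = -15829 + (-7488 + ((-152)² - 142*(-118))) = -15829 + (-7488 + (23104 + 16756)) = -15829 + (-7488 + 39860) = -15829 + 32372 = 16543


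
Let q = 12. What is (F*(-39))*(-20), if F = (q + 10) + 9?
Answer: 24180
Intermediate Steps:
F = 31 (F = (12 + 10) + 9 = 22 + 9 = 31)
(F*(-39))*(-20) = (31*(-39))*(-20) = -1209*(-20) = 24180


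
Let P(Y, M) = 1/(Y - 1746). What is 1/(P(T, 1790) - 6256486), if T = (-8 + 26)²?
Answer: -1422/8896723093 ≈ -1.5983e-7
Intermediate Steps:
T = 324 (T = 18² = 324)
P(Y, M) = 1/(-1746 + Y)
1/(P(T, 1790) - 6256486) = 1/(1/(-1746 + 324) - 6256486) = 1/(1/(-1422) - 6256486) = 1/(-1/1422 - 6256486) = 1/(-8896723093/1422) = -1422/8896723093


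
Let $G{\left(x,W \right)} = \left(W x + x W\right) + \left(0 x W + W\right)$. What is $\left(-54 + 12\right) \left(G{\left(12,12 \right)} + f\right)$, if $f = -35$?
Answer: $-11130$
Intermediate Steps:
$G{\left(x,W \right)} = W + 2 W x$ ($G{\left(x,W \right)} = \left(W x + W x\right) + \left(0 W + W\right) = 2 W x + \left(0 + W\right) = 2 W x + W = W + 2 W x$)
$\left(-54 + 12\right) \left(G{\left(12,12 \right)} + f\right) = \left(-54 + 12\right) \left(12 \left(1 + 2 \cdot 12\right) - 35\right) = - 42 \left(12 \left(1 + 24\right) - 35\right) = - 42 \left(12 \cdot 25 - 35\right) = - 42 \left(300 - 35\right) = \left(-42\right) 265 = -11130$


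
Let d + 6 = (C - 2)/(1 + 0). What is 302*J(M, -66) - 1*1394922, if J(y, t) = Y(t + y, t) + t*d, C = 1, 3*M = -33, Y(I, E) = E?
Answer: -1275330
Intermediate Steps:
M = -11 (M = (⅓)*(-33) = -11)
d = -7 (d = -6 + (1 - 2)/(1 + 0) = -6 - 1/1 = -6 - 1*1 = -6 - 1 = -7)
J(y, t) = -6*t (J(y, t) = t + t*(-7) = t - 7*t = -6*t)
302*J(M, -66) - 1*1394922 = 302*(-6*(-66)) - 1*1394922 = 302*396 - 1394922 = 119592 - 1394922 = -1275330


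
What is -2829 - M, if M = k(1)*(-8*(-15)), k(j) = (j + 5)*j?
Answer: -3549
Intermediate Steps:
k(j) = j*(5 + j) (k(j) = (5 + j)*j = j*(5 + j))
M = 720 (M = (1*(5 + 1))*(-8*(-15)) = (1*6)*120 = 6*120 = 720)
-2829 - M = -2829 - 1*720 = -2829 - 720 = -3549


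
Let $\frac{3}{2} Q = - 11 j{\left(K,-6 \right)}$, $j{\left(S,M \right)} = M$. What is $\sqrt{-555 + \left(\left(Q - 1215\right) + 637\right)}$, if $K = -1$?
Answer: $33 i \approx 33.0 i$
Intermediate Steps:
$Q = 44$ ($Q = \frac{2 \left(\left(-11\right) \left(-6\right)\right)}{3} = \frac{2}{3} \cdot 66 = 44$)
$\sqrt{-555 + \left(\left(Q - 1215\right) + 637\right)} = \sqrt{-555 + \left(\left(44 - 1215\right) + 637\right)} = \sqrt{-555 + \left(-1171 + 637\right)} = \sqrt{-555 - 534} = \sqrt{-1089} = 33 i$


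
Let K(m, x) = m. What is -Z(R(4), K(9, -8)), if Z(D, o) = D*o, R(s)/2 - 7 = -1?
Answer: -108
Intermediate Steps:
R(s) = 12 (R(s) = 14 + 2*(-1) = 14 - 2 = 12)
-Z(R(4), K(9, -8)) = -12*9 = -1*108 = -108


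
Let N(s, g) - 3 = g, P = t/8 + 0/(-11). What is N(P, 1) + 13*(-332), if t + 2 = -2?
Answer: -4312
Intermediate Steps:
t = -4 (t = -2 - 2 = -4)
P = -1/2 (P = -4/8 + 0/(-11) = -4*1/8 + 0*(-1/11) = -1/2 + 0 = -1/2 ≈ -0.50000)
N(s, g) = 3 + g
N(P, 1) + 13*(-332) = (3 + 1) + 13*(-332) = 4 - 4316 = -4312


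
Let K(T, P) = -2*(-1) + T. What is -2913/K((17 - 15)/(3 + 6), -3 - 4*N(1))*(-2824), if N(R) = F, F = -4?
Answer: 18509202/5 ≈ 3.7018e+6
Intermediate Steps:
N(R) = -4
K(T, P) = 2 + T
-2913/K((17 - 15)/(3 + 6), -3 - 4*N(1))*(-2824) = -2913/(2 + (17 - 15)/(3 + 6))*(-2824) = -2913/(2 + 2/9)*(-2824) = -2913/20/9*(-2824) = -2913*9/20*(-2824) = -26217/20*(-2824) = 18509202/5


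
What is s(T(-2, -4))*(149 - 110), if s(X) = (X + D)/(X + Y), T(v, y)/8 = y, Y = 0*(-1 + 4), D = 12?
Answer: 195/8 ≈ 24.375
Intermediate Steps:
Y = 0 (Y = 0*3 = 0)
T(v, y) = 8*y
s(X) = (12 + X)/X (s(X) = (X + 12)/(X + 0) = (12 + X)/X)
s(T(-2, -4))*(149 - 110) = ((12 + 8*(-4))/((8*(-4))))*(149 - 110) = ((12 - 32)/(-32))*39 = -1/32*(-20)*39 = (5/8)*39 = 195/8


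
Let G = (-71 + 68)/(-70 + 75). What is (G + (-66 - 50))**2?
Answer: 339889/25 ≈ 13596.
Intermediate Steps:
G = -3/5 ≈ -0.60000
(G + (-66 - 50))**2 = (-3/5 + (-66 - 50))**2 = (-3/5 - 116)**2 = (-583/5)**2 = 339889/25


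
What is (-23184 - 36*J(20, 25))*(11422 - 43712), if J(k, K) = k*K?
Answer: 1329831360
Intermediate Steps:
J(k, K) = K*k
(-23184 - 36*J(20, 25))*(11422 - 43712) = (-23184 - 900*20)*(11422 - 43712) = (-23184 - 36*500)*(-32290) = (-23184 - 18000)*(-32290) = -41184*(-32290) = 1329831360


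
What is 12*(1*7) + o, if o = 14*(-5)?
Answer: 14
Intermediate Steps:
o = -70
12*(1*7) + o = 12*(1*7) - 70 = 12*7 - 70 = 84 - 70 = 14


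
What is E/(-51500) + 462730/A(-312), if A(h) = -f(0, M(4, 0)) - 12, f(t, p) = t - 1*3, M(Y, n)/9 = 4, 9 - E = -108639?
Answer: -5957893208/115875 ≈ -51417.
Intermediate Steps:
E = 108648 (E = 9 - 1*(-108639) = 9 + 108639 = 108648)
M(Y, n) = 36 (M(Y, n) = 9*4 = 36)
f(t, p) = -3 + t (f(t, p) = t - 3 = -3 + t)
A(h) = -9 (A(h) = -(-3 + 0) - 12 = -1*(-3) - 12 = 3 - 12 = -9)
E/(-51500) + 462730/A(-312) = 108648/(-51500) + 462730/(-9) = 108648*(-1/51500) + 462730*(-1/9) = -27162/12875 - 462730/9 = -5957893208/115875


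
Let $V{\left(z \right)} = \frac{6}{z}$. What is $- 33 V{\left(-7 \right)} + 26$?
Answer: $\frac{380}{7} \approx 54.286$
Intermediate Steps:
$- 33 V{\left(-7 \right)} + 26 = - 33 \frac{6}{-7} + 26 = - 33 \cdot 6 \left(- \frac{1}{7}\right) + 26 = \left(-33\right) \left(- \frac{6}{7}\right) + 26 = \frac{198}{7} + 26 = \frac{380}{7}$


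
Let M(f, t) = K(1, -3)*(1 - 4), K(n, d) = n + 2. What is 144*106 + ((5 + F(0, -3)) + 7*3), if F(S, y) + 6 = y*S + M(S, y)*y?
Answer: 15311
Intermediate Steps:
K(n, d) = 2 + n
M(f, t) = -9 (M(f, t) = (2 + 1)*(1 - 4) = 3*(-3) = -9)
F(S, y) = -6 - 9*y + S*y (F(S, y) = -6 + (y*S - 9*y) = -6 + (S*y - 9*y) = -6 + (-9*y + S*y) = -6 - 9*y + S*y)
144*106 + ((5 + F(0, -3)) + 7*3) = 144*106 + ((5 + (-6 - 9*(-3) + 0*(-3))) + 7*3) = 15264 + ((5 + (-6 + 27 + 0)) + 21) = 15264 + ((5 + 21) + 21) = 15264 + (26 + 21) = 15264 + 47 = 15311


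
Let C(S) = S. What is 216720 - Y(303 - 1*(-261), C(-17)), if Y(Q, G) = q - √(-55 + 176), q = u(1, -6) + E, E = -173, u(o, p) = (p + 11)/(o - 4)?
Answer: 650717/3 ≈ 2.1691e+5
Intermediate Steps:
u(o, p) = (11 + p)/(-4 + o)
q = -524/3 (q = (11 - 6)/(-4 + 1) - 173 = 5/(-3) - 173 = -⅓*5 - 173 = -5/3 - 173 = -524/3 ≈ -174.67)
Y(Q, G) = -557/3 (Y(Q, G) = -524/3 - √(-55 + 176) = -524/3 - √121 = -524/3 - 1*11 = -524/3 - 11 = -557/3)
216720 - Y(303 - 1*(-261), C(-17)) = 216720 - 1*(-557/3) = 216720 + 557/3 = 650717/3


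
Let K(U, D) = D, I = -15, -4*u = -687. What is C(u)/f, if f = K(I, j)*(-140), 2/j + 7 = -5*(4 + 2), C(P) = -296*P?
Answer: -940503/140 ≈ -6717.9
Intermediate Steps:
u = 687/4 (u = -¼*(-687) = 687/4 ≈ 171.75)
j = -2/37 (j = 2/(-7 - 5*(4 + 2)) = 2/(-7 - 5*6) = 2/(-7 - 30) = 2/(-37) = 2*(-1/37) = -2/37 ≈ -0.054054)
f = 280/37 (f = -2/37*(-140) = 280/37 ≈ 7.5676)
C(u)/f = (-296*687/4)/(280/37) = -50838*37/280 = -940503/140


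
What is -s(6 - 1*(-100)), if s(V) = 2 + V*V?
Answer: -11238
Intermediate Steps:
s(V) = 2 + V²
-s(6 - 1*(-100)) = -(2 + (6 - 1*(-100))²) = -(2 + (6 + 100)²) = -(2 + 106²) = -(2 + 11236) = -1*11238 = -11238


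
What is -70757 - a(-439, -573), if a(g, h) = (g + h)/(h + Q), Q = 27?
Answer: -19317167/273 ≈ -70759.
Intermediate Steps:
a(g, h) = (g + h)/(27 + h) (a(g, h) = (g + h)/(h + 27) = (g + h)/(27 + h))
-70757 - a(-439, -573) = -70757 - (-439 - 573)/(27 - 573) = -70757 - (-1012)/(-546) = -70757 - (-1)*(-1012)/546 = -70757 - 1*506/273 = -70757 - 506/273 = -19317167/273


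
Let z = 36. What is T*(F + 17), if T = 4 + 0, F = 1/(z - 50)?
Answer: 474/7 ≈ 67.714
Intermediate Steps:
F = -1/14 (F = 1/(36 - 50) = 1/(-14) = -1/14 ≈ -0.071429)
T = 4
T*(F + 17) = 4*(-1/14 + 17) = 4*(237/14) = 474/7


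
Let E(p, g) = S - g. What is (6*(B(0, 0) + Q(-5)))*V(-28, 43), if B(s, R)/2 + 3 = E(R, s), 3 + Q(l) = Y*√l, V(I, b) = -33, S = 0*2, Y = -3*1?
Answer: 1782 + 594*I*√5 ≈ 1782.0 + 1328.2*I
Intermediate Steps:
Y = -3
S = 0
Q(l) = -3 - 3*√l
E(p, g) = -g (E(p, g) = 0 - g = -g)
B(s, R) = -6 - 2*s (B(s, R) = -6 + 2*(-s) = -6 - 2*s)
(6*(B(0, 0) + Q(-5)))*V(-28, 43) = (6*((-6 - 2*0) + (-3 - 3*I*√5)))*(-33) = (6*((-6 + 0) + (-3 - 3*I*√5)))*(-33) = (6*(-6 + (-3 - 3*I*√5)))*(-33) = (6*(-9 - 3*I*√5))*(-33) = (-54 - 18*I*√5)*(-33) = 1782 + 594*I*√5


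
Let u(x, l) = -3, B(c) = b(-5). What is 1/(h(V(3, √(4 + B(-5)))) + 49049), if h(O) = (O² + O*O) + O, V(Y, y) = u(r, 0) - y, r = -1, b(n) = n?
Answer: 49062/2407079965 - 11*I/2407079965 ≈ 2.0382e-5 - 4.5699e-9*I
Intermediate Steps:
B(c) = -5
V(Y, y) = -3 - y
h(O) = O + 2*O² (h(O) = (O² + O²) + O = 2*O² + O = O + 2*O²)
1/(h(V(3, √(4 + B(-5)))) + 49049) = 1/((-3 - √(4 - 5))*(1 + 2*(-3 - √(4 - 5))) + 49049) = 1/((-3 - √(-1))*(1 + 2*(-3 - √(-1))) + 49049) = 1/((-3 - I)*(1 + 2*(-3 - I)) + 49049) = 1/((-3 - I)*(1 + (-6 - 2*I)) + 49049) = 1/((-3 - I)*(-5 - 2*I) + 49049) = 1/((-5 - 2*I)*(-3 - I) + 49049) = 1/(49049 + (-5 - 2*I)*(-3 - I))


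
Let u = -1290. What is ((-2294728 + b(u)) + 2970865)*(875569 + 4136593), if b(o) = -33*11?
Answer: 3387088763388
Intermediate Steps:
b(o) = -363
((-2294728 + b(u)) + 2970865)*(875569 + 4136593) = ((-2294728 - 363) + 2970865)*(875569 + 4136593) = (-2295091 + 2970865)*5012162 = 675774*5012162 = 3387088763388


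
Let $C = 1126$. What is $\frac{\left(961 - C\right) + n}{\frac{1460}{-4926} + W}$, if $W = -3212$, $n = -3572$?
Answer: $\frac{9204231}{7911886} \approx 1.1633$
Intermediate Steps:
$\frac{\left(961 - C\right) + n}{\frac{1460}{-4926} + W} = \frac{\left(961 - 1126\right) - 3572}{\frac{1460}{-4926} - 3212} = \frac{\left(961 - 1126\right) - 3572}{1460 \left(- \frac{1}{4926}\right) - 3212} = \frac{-165 - 3572}{- \frac{730}{2463} - 3212} = - \frac{3737}{- \frac{7911886}{2463}} = \left(-3737\right) \left(- \frac{2463}{7911886}\right) = \frac{9204231}{7911886}$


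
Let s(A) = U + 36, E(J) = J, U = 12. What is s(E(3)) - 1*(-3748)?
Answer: 3796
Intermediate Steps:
s(A) = 48 (s(A) = 12 + 36 = 48)
s(E(3)) - 1*(-3748) = 48 - 1*(-3748) = 48 + 3748 = 3796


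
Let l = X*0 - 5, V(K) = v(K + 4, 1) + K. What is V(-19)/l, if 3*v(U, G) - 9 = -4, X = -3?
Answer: 52/15 ≈ 3.4667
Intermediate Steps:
v(U, G) = 5/3 (v(U, G) = 3 + (⅓)*(-4) = 3 - 4/3 = 5/3)
V(K) = 5/3 + K
l = -5 (l = -3*0 - 5 = 0 - 5 = -5)
V(-19)/l = (5/3 - 19)/(-5) = -52/3*(-⅕) = 52/15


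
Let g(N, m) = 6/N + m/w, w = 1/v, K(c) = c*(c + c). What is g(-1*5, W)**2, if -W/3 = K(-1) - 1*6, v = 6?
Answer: 125316/25 ≈ 5012.6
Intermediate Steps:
K(c) = 2*c**2 (K(c) = c*(2*c) = 2*c**2)
W = 12 (W = -3*(2*(-1)**2 - 1*6) = -3*(2*1 - 6) = -3*(2 - 6) = -3*(-4) = 12)
w = 1/6 ≈ 0.16667
g(N, m) = 6*m + 6/N (g(N, m) = 6/N + m/(1/6) = 6/N + m*6 = 6/N + 6*m = 6*m + 6/N)
g(-1*5, W)**2 = (6*12 + 6/((-1*5)))**2 = (72 + 6/(-5))**2 = (72 + 6*(-1/5))**2 = (72 - 6/5)**2 = (354/5)**2 = 125316/25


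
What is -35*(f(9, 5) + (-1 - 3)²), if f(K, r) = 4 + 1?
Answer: -735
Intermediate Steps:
f(K, r) = 5
-35*(f(9, 5) + (-1 - 3)²) = -35*(5 + (-1 - 3)²) = -35*(5 + (-4)²) = -35*(5 + 16) = -35*21 = -735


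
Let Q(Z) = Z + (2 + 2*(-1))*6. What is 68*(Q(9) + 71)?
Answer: 5440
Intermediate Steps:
Q(Z) = Z (Q(Z) = Z + (2 - 2)*6 = Z + 0*6 = Z + 0 = Z)
68*(Q(9) + 71) = 68*(9 + 71) = 68*80 = 5440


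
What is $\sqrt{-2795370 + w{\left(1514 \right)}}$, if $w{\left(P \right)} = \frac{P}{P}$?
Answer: $i \sqrt{2795369} \approx 1671.9 i$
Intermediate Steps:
$w{\left(P \right)} = 1$
$\sqrt{-2795370 + w{\left(1514 \right)}} = \sqrt{-2795370 + 1} = \sqrt{-2795369} = i \sqrt{2795369}$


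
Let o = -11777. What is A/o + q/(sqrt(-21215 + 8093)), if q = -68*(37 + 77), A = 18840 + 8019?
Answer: -26859/11777 + 1292*I*sqrt(2)/27 ≈ -2.2806 + 67.673*I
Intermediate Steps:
A = 26859
q = -7752 (q = -68*114 = -7752)
A/o + q/(sqrt(-21215 + 8093)) = 26859/(-11777) - 7752/sqrt(-21215 + 8093) = 26859*(-1/11777) - 7752*(-I*sqrt(2)/162) = -26859/11777 - 7752*(-I*sqrt(2)/162) = -26859/11777 - (-1292)*I*sqrt(2)/27 = -26859/11777 + 1292*I*sqrt(2)/27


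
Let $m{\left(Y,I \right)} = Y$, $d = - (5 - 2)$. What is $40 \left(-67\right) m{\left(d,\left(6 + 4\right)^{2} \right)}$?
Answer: $8040$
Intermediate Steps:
$d = -3$ ($d = \left(-1\right) 3 = -3$)
$40 \left(-67\right) m{\left(d,\left(6 + 4\right)^{2} \right)} = 40 \left(-67\right) \left(-3\right) = \left(-2680\right) \left(-3\right) = 8040$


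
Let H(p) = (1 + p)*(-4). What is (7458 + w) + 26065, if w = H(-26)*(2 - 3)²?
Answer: 33623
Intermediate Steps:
H(p) = -4 - 4*p
w = 100 (w = (-4 - 4*(-26))*(2 - 3)² = (-4 + 104)*(-1)² = 100*1 = 100)
(7458 + w) + 26065 = (7458 + 100) + 26065 = 7558 + 26065 = 33623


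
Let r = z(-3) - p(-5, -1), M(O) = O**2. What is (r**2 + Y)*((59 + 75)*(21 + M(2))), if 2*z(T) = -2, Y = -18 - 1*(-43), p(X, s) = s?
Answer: 83750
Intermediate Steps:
Y = 25 (Y = -18 + 43 = 25)
z(T) = -1 (z(T) = (1/2)*(-2) = -1)
r = 0 (r = -1 - 1*(-1) = -1 + 1 = 0)
(r**2 + Y)*((59 + 75)*(21 + M(2))) = (0**2 + 25)*((59 + 75)*(21 + 2**2)) = (0 + 25)*(134*(21 + 4)) = 25*(134*25) = 25*3350 = 83750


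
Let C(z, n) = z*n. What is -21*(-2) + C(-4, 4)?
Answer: 26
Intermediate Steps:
C(z, n) = n*z
-21*(-2) + C(-4, 4) = -21*(-2) + 4*(-4) = 42 - 16 = 26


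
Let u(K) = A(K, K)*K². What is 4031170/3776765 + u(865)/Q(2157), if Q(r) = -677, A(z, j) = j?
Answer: -488874962817207/511373981 ≈ -9.5600e+5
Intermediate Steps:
u(K) = K³ (u(K) = K*K² = K³)
4031170/3776765 + u(865)/Q(2157) = 4031170/3776765 + 865³/(-677) = 4031170*(1/3776765) + 647214625*(-1/677) = 806234/755353 - 647214625/677 = -488874962817207/511373981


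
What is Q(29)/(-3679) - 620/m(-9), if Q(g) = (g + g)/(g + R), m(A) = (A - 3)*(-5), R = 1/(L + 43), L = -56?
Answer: -1649411/159612 ≈ -10.334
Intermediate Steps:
R = -1/13 (R = 1/(-56 + 43) = 1/(-13) = -1/13 ≈ -0.076923)
m(A) = 15 - 5*A (m(A) = (-3 + A)*(-5) = 15 - 5*A)
Q(g) = 2*g/(-1/13 + g) (Q(g) = (g + g)/(g - 1/13) = (2*g)/(-1/13 + g) = 2*g/(-1/13 + g))
Q(29)/(-3679) - 620/m(-9) = (26*29/(-1 + 13*29))/(-3679) - 620/(15 - 5*(-9)) = (26*29/(-1 + 377))*(-1/3679) - 620/(15 + 45) = (26*29/376)*(-1/3679) - 620/60 = (26*29*(1/376))*(-1/3679) - 620*1/60 = (377/188)*(-1/3679) - 31/3 = -29/53204 - 31/3 = -1649411/159612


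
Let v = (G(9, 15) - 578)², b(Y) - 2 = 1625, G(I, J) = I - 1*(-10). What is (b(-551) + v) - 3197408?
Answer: -2883300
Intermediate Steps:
G(I, J) = 10 + I (G(I, J) = I + 10 = 10 + I)
b(Y) = 1627 (b(Y) = 2 + 1625 = 1627)
v = 312481 (v = ((10 + 9) - 578)² = (19 - 578)² = (-559)² = 312481)
(b(-551) + v) - 3197408 = (1627 + 312481) - 3197408 = 314108 - 3197408 = -2883300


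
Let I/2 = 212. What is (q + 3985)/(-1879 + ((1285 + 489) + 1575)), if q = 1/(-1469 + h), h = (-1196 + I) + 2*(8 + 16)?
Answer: 4369552/1611855 ≈ 2.7109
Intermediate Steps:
I = 424 (I = 2*212 = 424)
h = -724 (h = (-1196 + 424) + 2*(8 + 16) = -772 + 2*24 = -772 + 48 = -724)
q = -1/2193 (q = 1/(-1469 - 724) = 1/(-2193) = -1/2193 ≈ -0.00045600)
(q + 3985)/(-1879 + ((1285 + 489) + 1575)) = (-1/2193 + 3985)/(-1879 + ((1285 + 489) + 1575)) = 8739104/(2193*(-1879 + (1774 + 1575))) = 8739104/(2193*(-1879 + 3349)) = (8739104/2193)/1470 = (8739104/2193)*(1/1470) = 4369552/1611855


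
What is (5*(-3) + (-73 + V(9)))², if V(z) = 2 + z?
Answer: 5929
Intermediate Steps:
(5*(-3) + (-73 + V(9)))² = (5*(-3) + (-73 + (2 + 9)))² = (-15 + (-73 + 11))² = (-15 - 62)² = (-77)² = 5929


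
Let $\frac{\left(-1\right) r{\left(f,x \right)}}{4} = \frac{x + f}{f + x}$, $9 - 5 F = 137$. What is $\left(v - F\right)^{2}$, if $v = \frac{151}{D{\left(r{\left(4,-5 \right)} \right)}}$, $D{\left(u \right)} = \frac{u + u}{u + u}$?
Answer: $\frac{779689}{25} \approx 31188.0$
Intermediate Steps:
$F = - \frac{128}{5}$ ($F = \frac{9}{5} - \frac{137}{5} = - \frac{128}{5} \approx -25.6$)
$r{\left(f,x \right)} = -4$ ($r{\left(f,x \right)} = - 4 \frac{x + f}{f + x} = - 4 \frac{f + x}{f + x} = \left(-4\right) 1 = -4$)
$D{\left(u \right)} = 1$ ($D{\left(u \right)} = \frac{2 u}{2 u} = 2 u \frac{1}{2 u} = 1$)
$v = 151$ ($v = \frac{151}{1} = 151 \cdot 1 = 151$)
$\left(v - F\right)^{2} = \left(151 - - \frac{128}{5}\right)^{2} = \left(151 + \frac{128}{5}\right)^{2} = \left(\frac{883}{5}\right)^{2} = \frac{779689}{25}$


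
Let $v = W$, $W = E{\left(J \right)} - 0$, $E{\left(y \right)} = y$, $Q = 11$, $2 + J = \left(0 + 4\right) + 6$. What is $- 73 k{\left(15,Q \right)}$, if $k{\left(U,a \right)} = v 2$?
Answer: $-1168$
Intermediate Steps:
$J = 8$ ($J = -2 + \left(\left(0 + 4\right) + 6\right) = -2 + \left(4 + 6\right) = -2 + 10 = 8$)
$W = 8$ ($W = 8 - 0 = 8 + 0 = 8$)
$v = 8$
$k{\left(U,a \right)} = 16$ ($k{\left(U,a \right)} = 8 \cdot 2 = 16$)
$- 73 k{\left(15,Q \right)} = \left(-73\right) 16 = -1168$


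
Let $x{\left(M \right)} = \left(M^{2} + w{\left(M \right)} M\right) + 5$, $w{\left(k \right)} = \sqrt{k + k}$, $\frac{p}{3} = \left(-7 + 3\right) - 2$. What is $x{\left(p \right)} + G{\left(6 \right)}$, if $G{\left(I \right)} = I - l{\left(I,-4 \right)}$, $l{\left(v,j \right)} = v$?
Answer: $329 - 108 i \approx 329.0 - 108.0 i$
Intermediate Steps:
$p = -18$ ($p = 3 \left(\left(-7 + 3\right) - 2\right) = 3 \left(-4 - 2\right) = 3 \left(-6\right) = -18$)
$w{\left(k \right)} = \sqrt{2} \sqrt{k}$ ($w{\left(k \right)} = \sqrt{2 k} = \sqrt{2} \sqrt{k}$)
$x{\left(M \right)} = 5 + M^{2} + \sqrt{2} M^{\frac{3}{2}}$ ($x{\left(M \right)} = \left(M^{2} + \sqrt{2} \sqrt{M} M\right) + 5 = \left(M^{2} + \sqrt{2} M^{\frac{3}{2}}\right) + 5 = 5 + M^{2} + \sqrt{2} M^{\frac{3}{2}}$)
$G{\left(I \right)} = 0$ ($G{\left(I \right)} = I - I = 0$)
$x{\left(p \right)} + G{\left(6 \right)} = \left(5 + \left(-18\right)^{2} + \sqrt{2} \left(-18\right)^{\frac{3}{2}}\right) + 0 = \left(5 + 324 + \sqrt{2} \left(- 54 i \sqrt{2}\right)\right) + 0 = \left(5 + 324 - 108 i\right) + 0 = \left(329 - 108 i\right) + 0 = 329 - 108 i$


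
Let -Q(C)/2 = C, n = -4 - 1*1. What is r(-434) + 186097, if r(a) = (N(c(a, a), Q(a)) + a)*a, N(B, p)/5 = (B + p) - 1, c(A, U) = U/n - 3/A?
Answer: -1695308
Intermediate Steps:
n = -5 (n = -4 - 1 = -5)
Q(C) = -2*C
c(A, U) = -3/A - U/5 (c(A, U) = U/(-5) - 3/A = U*(-1/5) - 3/A = -U/5 - 3/A = -3/A - U/5)
N(B, p) = -5 + 5*B + 5*p (N(B, p) = 5*((B + p) - 1) = 5*(-1 + B + p) = -5 + 5*B + 5*p)
r(a) = a*(-5 - 15/a - 10*a) (r(a) = ((-5 + 5*(-3/a - a/5) + 5*(-2*a)) + a)*a = ((-5 + (-a - 15/a) - 10*a) + a)*a = ((-5 - 15/a - 11*a) + a)*a = (-5 - 15/a - 10*a)*a = a*(-5 - 15/a - 10*a))
r(-434) + 186097 = (-15 + 5*(-434)*(-1 - 2*(-434))) + 186097 = (-15 + 5*(-434)*(-1 + 868)) + 186097 = (-15 + 5*(-434)*867) + 186097 = (-15 - 1881390) + 186097 = -1881405 + 186097 = -1695308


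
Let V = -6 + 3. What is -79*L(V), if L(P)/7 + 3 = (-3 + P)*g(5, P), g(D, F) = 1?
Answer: 4977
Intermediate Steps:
V = -3
L(P) = -42 + 7*P (L(P) = -21 + 7*((-3 + P)*1) = -21 + 7*(-3 + P) = -21 + (-21 + 7*P) = -42 + 7*P)
-79*L(V) = -79*(-42 + 7*(-3)) = -79*(-42 - 21) = -79*(-63) = 4977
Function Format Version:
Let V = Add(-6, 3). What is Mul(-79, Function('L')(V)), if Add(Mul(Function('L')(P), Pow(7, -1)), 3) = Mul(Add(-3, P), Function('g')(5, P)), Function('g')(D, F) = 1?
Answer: 4977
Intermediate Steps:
V = -3
Function('L')(P) = Add(-42, Mul(7, P)) (Function('L')(P) = Add(-21, Mul(7, Mul(Add(-3, P), 1))) = Add(-21, Mul(7, Add(-3, P))) = Add(-21, Add(-21, Mul(7, P))) = Add(-42, Mul(7, P)))
Mul(-79, Function('L')(V)) = Mul(-79, Add(-42, Mul(7, -3))) = Mul(-79, Add(-42, -21)) = Mul(-79, -63) = 4977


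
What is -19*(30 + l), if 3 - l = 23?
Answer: -190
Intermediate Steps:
l = -20 (l = 3 - 1*23 = 3 - 23 = -20)
-19*(30 + l) = -19*(30 - 20) = -19*10 = -190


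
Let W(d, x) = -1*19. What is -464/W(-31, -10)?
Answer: 464/19 ≈ 24.421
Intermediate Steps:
W(d, x) = -19
-464/W(-31, -10) = -464/(-19) = -464*(-1/19) = 464/19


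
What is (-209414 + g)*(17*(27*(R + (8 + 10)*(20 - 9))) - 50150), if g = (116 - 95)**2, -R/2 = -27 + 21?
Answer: -9662911520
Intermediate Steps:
R = 12 (R = -2*(-27 + 21) = -2*(-6) = 12)
g = 441 (g = 21**2 = 441)
(-209414 + g)*(17*(27*(R + (8 + 10)*(20 - 9))) - 50150) = (-209414 + 441)*(17*(27*(12 + (8 + 10)*(20 - 9))) - 50150) = -208973*(17*(27*(12 + 18*11)) - 50150) = -208973*(17*(27*(12 + 198)) - 50150) = -208973*(17*(27*210) - 50150) = -208973*(17*5670 - 50150) = -208973*(96390 - 50150) = -208973*46240 = -9662911520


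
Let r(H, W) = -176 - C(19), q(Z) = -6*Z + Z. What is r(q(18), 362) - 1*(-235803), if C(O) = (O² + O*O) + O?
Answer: 234886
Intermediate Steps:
C(O) = O + 2*O² (C(O) = (O² + O²) + O = 2*O² + O = O + 2*O²)
q(Z) = -5*Z
r(H, W) = -917 (r(H, W) = -176 - 19*(1 + 2*19) = -176 - 19*(1 + 38) = -176 - 19*39 = -176 - 1*741 = -176 - 741 = -917)
r(q(18), 362) - 1*(-235803) = -917 - 1*(-235803) = -917 + 235803 = 234886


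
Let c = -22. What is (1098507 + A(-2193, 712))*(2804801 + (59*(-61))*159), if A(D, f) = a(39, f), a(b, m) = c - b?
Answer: 2452346601760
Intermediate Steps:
a(b, m) = -22 - b
A(D, f) = -61 (A(D, f) = -22 - 1*39 = -22 - 39 = -61)
(1098507 + A(-2193, 712))*(2804801 + (59*(-61))*159) = (1098507 - 61)*(2804801 + (59*(-61))*159) = 1098446*(2804801 - 3599*159) = 1098446*(2804801 - 572241) = 1098446*2232560 = 2452346601760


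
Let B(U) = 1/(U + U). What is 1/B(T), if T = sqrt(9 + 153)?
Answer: 18*sqrt(2) ≈ 25.456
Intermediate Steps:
T = 9*sqrt(2) (T = sqrt(162) = 9*sqrt(2) ≈ 12.728)
B(U) = 1/(2*U)
1/B(T) = 1/(1/(2*((9*sqrt(2))))) = 1/((sqrt(2)/18)/2) = 1/(sqrt(2)/36) = 18*sqrt(2)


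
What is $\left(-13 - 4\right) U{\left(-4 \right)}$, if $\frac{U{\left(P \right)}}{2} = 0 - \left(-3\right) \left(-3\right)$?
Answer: $306$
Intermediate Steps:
$U{\left(P \right)} = -18$ ($U{\left(P \right)} = 2 \left(0 - \left(-3\right) \left(-3\right)\right) = 2 \left(0 - 9\right) = 2 \left(-9\right) = -18$)
$\left(-13 - 4\right) U{\left(-4 \right)} = \left(-13 - 4\right) \left(-18\right) = \left(-17\right) \left(-18\right) = 306$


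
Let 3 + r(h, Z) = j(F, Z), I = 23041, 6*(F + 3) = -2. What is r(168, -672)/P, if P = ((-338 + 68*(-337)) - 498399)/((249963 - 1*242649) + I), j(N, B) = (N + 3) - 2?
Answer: 485680/1564959 ≈ 0.31035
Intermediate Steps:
F = -10/3 (F = -3 + (⅙)*(-2) = -3 - ⅓ = -10/3 ≈ -3.3333)
j(N, B) = 1 + N (j(N, B) = (3 + N) - 2 = 1 + N)
r(h, Z) = -16/3 (r(h, Z) = -3 + (1 - 10/3) = -3 - 7/3 = -16/3)
P = -521653/30355 (P = ((-338 + 68*(-337)) - 498399)/((249963 - 1*242649) + 23041) = ((-338 - 22916) - 498399)/((249963 - 242649) + 23041) = (-23254 - 498399)/(7314 + 23041) = -521653/30355 ≈ -17.185)
r(168, -672)/P = -16/(3*(-521653/30355)) = -16/3*(-30355/521653) = 485680/1564959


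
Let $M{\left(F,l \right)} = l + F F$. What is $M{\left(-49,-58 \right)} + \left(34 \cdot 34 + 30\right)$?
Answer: $3529$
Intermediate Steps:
$M{\left(F,l \right)} = l + F^{2}$
$M{\left(-49,-58 \right)} + \left(34 \cdot 34 + 30\right) = \left(-58 + \left(-49\right)^{2}\right) + \left(34 \cdot 34 + 30\right) = \left(-58 + 2401\right) + \left(1156 + 30\right) = 2343 + 1186 = 3529$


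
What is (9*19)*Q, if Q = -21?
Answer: -3591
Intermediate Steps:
(9*19)*Q = (9*19)*(-21) = 171*(-21) = -3591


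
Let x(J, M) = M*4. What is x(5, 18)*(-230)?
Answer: -16560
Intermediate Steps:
x(J, M) = 4*M
x(5, 18)*(-230) = (4*18)*(-230) = 72*(-230) = -16560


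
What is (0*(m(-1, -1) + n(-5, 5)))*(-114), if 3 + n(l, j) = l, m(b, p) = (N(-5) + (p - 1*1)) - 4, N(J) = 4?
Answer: 0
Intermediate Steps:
m(b, p) = -1 + p (m(b, p) = (4 + (p - 1*1)) - 4 = (4 + (p - 1)) - 4 = (4 + (-1 + p)) - 4 = (3 + p) - 4 = -1 + p)
n(l, j) = -3 + l
(0*(m(-1, -1) + n(-5, 5)))*(-114) = (0*((-1 - 1) + (-3 - 5)))*(-114) = (0*(-2 - 8))*(-114) = (0*(-10))*(-114) = 0*(-114) = 0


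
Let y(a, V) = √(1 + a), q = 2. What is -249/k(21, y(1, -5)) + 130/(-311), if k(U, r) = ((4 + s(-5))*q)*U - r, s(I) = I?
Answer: 1511689/273991 - 249*√2/1762 ≈ 5.3174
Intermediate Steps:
k(U, r) = -r - 2*U (k(U, r) = ((4 - 5)*2)*U - r = (-1*2)*U - r = -2*U - r = -r - 2*U)
-249/k(21, y(1, -5)) + 130/(-311) = -249/(-√(1 + 1) - 2*21) + 130/(-311) = -249/(-√2 - 42) + 130*(-1/311) = -249/(-42 - √2) - 130/311 = -130/311 - 249/(-42 - √2)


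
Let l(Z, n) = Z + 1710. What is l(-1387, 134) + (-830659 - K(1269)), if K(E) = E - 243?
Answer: -831362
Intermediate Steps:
l(Z, n) = 1710 + Z
K(E) = -243 + E
l(-1387, 134) + (-830659 - K(1269)) = (1710 - 1387) + (-830659 - (-243 + 1269)) = 323 + (-830659 - 1*1026) = 323 + (-830659 - 1026) = 323 - 831685 = -831362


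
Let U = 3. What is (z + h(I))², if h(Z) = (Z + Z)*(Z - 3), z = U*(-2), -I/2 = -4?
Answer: 5476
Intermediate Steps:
I = 8 (I = -2*(-4) = 8)
z = -6 (z = 3*(-2) = -6)
h(Z) = 2*Z*(-3 + Z) (h(Z) = (2*Z)*(-3 + Z) = 2*Z*(-3 + Z))
(z + h(I))² = (-6 + 2*8*(-3 + 8))² = (-6 + 2*8*5)² = (-6 + 80)² = 74² = 5476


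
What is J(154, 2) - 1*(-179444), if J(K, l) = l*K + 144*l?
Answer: 180040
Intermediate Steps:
J(K, l) = 144*l + K*l (J(K, l) = K*l + 144*l = 144*l + K*l)
J(154, 2) - 1*(-179444) = 2*(144 + 154) - 1*(-179444) = 2*298 + 179444 = 596 + 179444 = 180040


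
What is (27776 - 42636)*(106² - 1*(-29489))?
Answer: -605173500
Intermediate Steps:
(27776 - 42636)*(106² - 1*(-29489)) = -14860*(11236 + 29489) = -14860*40725 = -605173500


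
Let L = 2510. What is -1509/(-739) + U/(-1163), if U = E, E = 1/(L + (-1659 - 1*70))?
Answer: 1370628488/671235917 ≈ 2.0419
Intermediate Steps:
E = 1/781 (E = 1/(2510 + (-1659 - 1*70)) = 1/(2510 + (-1659 - 70)) = 1/(2510 - 1729) = 1/781 ≈ 0.0012804)
U = 1/781 ≈ 0.0012804
-1509/(-739) + U/(-1163) = -1509/(-739) + (1/781)/(-1163) = -1509*(-1/739) + (1/781)*(-1/1163) = 1509/739 - 1/908303 = 1370628488/671235917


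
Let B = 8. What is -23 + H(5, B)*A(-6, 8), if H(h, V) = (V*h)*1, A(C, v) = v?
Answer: 297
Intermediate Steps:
H(h, V) = V*h
-23 + H(5, B)*A(-6, 8) = -23 + (8*5)*8 = -23 + 40*8 = -23 + 320 = 297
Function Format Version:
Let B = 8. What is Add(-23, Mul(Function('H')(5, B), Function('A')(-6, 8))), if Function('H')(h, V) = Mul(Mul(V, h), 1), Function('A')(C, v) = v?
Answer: 297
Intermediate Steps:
Function('H')(h, V) = Mul(V, h)
Add(-23, Mul(Function('H')(5, B), Function('A')(-6, 8))) = Add(-23, Mul(Mul(8, 5), 8)) = Add(-23, Mul(40, 8)) = Add(-23, 320) = 297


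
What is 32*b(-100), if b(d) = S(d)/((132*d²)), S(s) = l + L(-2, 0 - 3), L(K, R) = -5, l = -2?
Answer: -7/41250 ≈ -0.00016970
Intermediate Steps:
S(s) = -7 (S(s) = -2 - 5 = -7)
b(d) = -7/(132*d²) (b(d) = -7*1/(132*d²) = -7/(132*d²))
32*b(-100) = 32*(-7/132/(-100)²) = 32*(-7/132*1/10000) = 32*(-7/1320000) = -7/41250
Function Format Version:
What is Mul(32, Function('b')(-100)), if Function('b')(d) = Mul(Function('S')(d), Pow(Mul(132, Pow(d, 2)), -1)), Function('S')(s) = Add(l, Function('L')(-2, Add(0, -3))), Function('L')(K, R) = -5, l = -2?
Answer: Rational(-7, 41250) ≈ -0.00016970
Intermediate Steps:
Function('S')(s) = -7 (Function('S')(s) = Add(-2, -5) = -7)
Function('b')(d) = Mul(Rational(-7, 132), Pow(d, -2)) (Function('b')(d) = Mul(-7, Pow(Mul(132, Pow(d, 2)), -1)) = Mul(-7, Mul(Rational(1, 132), Pow(d, -2))) = Mul(Rational(-7, 132), Pow(d, -2)))
Mul(32, Function('b')(-100)) = Mul(32, Mul(Rational(-7, 132), Pow(-100, -2))) = Mul(32, Mul(Rational(-7, 132), Rational(1, 10000))) = Mul(32, Rational(-7, 1320000)) = Rational(-7, 41250)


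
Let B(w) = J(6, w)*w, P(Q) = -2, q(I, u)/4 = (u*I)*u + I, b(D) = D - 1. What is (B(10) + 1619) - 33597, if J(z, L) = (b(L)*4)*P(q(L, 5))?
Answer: -32698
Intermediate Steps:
b(D) = -1 + D
q(I, u) = 4*I + 4*I*u**2 (q(I, u) = 4*((u*I)*u + I) = 4*((I*u)*u + I) = 4*(I*u**2 + I) = 4*(I + I*u**2) = 4*I + 4*I*u**2)
J(z, L) = 8 - 8*L (J(z, L) = ((-1 + L)*4)*(-2) = (-4 + 4*L)*(-2) = 8 - 8*L)
B(w) = w*(8 - 8*w) (B(w) = (8 - 8*w)*w = w*(8 - 8*w))
(B(10) + 1619) - 33597 = (8*10*(1 - 1*10) + 1619) - 33597 = (8*10*(1 - 10) + 1619) - 33597 = (8*10*(-9) + 1619) - 33597 = (-720 + 1619) - 33597 = 899 - 33597 = -32698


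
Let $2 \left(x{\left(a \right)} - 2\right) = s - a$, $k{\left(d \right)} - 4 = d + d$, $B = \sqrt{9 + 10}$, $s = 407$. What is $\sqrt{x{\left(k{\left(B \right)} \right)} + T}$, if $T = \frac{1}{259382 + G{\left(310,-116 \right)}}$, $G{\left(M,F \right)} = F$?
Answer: $\frac{\sqrt{3419759504028 - 16804714689 \sqrt{19}}}{129633} \approx 14.112$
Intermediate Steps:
$B = \sqrt{19} \approx 4.3589$
$k{\left(d \right)} = 4 + 2 d$ ($k{\left(d \right)} = 4 + \left(d + d\right) = 4 + 2 d$)
$x{\left(a \right)} = \frac{411}{2} - \frac{a}{2}$ ($x{\left(a \right)} = 2 + \frac{407 - a}{2} = 2 - \left(- \frac{407}{2} + \frac{a}{2}\right) = \frac{411}{2} - \frac{a}{2}$)
$T = \frac{1}{259266}$ ($T = \frac{1}{259382 - 116} = \frac{1}{259266} \approx 3.857 \cdot 10^{-6}$)
$\sqrt{x{\left(k{\left(B \right)} \right)} + T} = \sqrt{\left(\frac{411}{2} - \frac{4 + 2 \sqrt{19}}{2}\right) + \frac{1}{259266}} = \sqrt{\left(\frac{411}{2} - \left(2 + \sqrt{19}\right)\right) + \frac{1}{259266}} = \sqrt{\left(\frac{407}{2} - \sqrt{19}\right) + \frac{1}{259266}} = \sqrt{\frac{26380316}{129633} - \sqrt{19}}$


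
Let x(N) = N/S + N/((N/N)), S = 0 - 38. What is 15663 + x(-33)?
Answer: 593973/38 ≈ 15631.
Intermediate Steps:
S = -38
x(N) = 37*N/38 (x(N) = N/(-38) + N/((N/N)) = N*(-1/38) + N/1 = -N/38 + N*1 = -N/38 + N = 37*N/38)
15663 + x(-33) = 15663 + (37/38)*(-33) = 15663 - 1221/38 = 593973/38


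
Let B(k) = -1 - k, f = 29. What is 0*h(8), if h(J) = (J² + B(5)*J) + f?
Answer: 0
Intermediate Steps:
h(J) = 29 + J² - 6*J (h(J) = (J² + (-1 - 1*5)*J) + 29 = (J² + (-1 - 5)*J) + 29 = (J² - 6*J) + 29 = 29 + J² - 6*J)
0*h(8) = 0*(29 + 8² - 6*8) = 0*(29 + 64 - 48) = 0*45 = 0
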